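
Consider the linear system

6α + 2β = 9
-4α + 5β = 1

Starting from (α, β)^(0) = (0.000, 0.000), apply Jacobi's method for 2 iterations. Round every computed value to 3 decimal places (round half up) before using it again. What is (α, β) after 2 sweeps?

Iteration 1:
  α = (9 - (2)·0.000) / (6) = 1.500
  β = (1 - (-4)·0.000) / (5) = 0.200
Iteration 2:
  α = (9 - (2)·0.200) / (6) = 1.433
  β = (1 - (-4)·1.500) / (5) = 1.400

(1.433, 1.400)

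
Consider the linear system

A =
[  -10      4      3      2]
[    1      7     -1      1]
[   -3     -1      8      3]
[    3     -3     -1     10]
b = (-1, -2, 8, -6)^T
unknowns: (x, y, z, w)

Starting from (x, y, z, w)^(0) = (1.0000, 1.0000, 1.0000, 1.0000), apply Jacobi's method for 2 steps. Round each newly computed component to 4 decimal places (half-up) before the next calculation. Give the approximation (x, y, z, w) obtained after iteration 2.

Iteration 1:
  x = (-1 - (4)·1.0000 - (3)·1.0000 - (2)·1.0000) / (-10) = 1.0000
  y = (-2 - (1)·1.0000 - (-1)·1.0000 - (1)·1.0000) / (7) = -0.4286
  z = (8 - (-3)·1.0000 - (-1)·1.0000 - (3)·1.0000) / (8) = 1.1250
  w = (-6 - (3)·1.0000 - (-3)·1.0000 - (-1)·1.0000) / (10) = -0.5000
Iteration 2:
  x = (-1 - (4)·-0.4286 - (3)·1.1250 - (2)·-0.5000) / (-10) = 0.1661
  y = (-2 - (1)·1.0000 - (-1)·1.1250 - (1)·-0.5000) / (7) = -0.1964
  z = (8 - (-3)·1.0000 - (-1)·-0.4286 - (3)·-0.5000) / (8) = 1.5089
  w = (-6 - (3)·1.0000 - (-3)·-0.4286 - (-1)·1.1250) / (10) = -0.9161

(0.1661, -0.1964, 1.5089, -0.9161)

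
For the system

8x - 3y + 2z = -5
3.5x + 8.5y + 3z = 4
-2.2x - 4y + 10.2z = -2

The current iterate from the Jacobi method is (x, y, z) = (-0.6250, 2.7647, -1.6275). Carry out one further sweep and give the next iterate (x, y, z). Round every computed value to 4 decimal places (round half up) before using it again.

One sweep:
  x = (-5 - (-3)·2.7647 - (2)·-1.6275) / (8) = 0.8186
  y = (4 - (3.5)·-0.6250 - (3)·-1.6275) / (8.5) = 1.3024
  z = (-2 - (-2.2)·-0.6250 - (-4)·2.7647) / (10.2) = 0.7533

(0.8186, 1.3024, 0.7533)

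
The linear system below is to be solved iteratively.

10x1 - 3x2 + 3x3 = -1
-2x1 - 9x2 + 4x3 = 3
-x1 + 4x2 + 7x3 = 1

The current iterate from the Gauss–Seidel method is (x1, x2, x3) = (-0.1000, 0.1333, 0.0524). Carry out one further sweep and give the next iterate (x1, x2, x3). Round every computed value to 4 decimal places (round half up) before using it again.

One sweep:
  x1 = (-1 - (-3)·0.1333 - (3)·0.0524) / (10) = -0.0757
  x2 = (3 - (-2)·-0.0757 - (4)·0.0524) / (-9) = -0.2932
  x3 = (1 - (-1)·-0.0757 - (4)·-0.2932) / (7) = 0.2996

(-0.0757, -0.2932, 0.2996)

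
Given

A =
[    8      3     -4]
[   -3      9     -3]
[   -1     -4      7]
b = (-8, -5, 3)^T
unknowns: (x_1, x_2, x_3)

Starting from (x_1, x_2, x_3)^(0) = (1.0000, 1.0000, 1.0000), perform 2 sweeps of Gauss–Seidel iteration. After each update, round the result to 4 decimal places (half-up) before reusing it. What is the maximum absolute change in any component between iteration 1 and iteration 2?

0.3058

Iteration 1:
  x_1 = (-8 - (3)·1.0000 - (-4)·1.0000) / (8) = -0.8750
  x_2 = (-5 - (-3)·-0.8750 - (-3)·1.0000) / (9) = -0.5139
  x_3 = (3 - (-1)·-0.8750 - (-4)·-0.5139) / (7) = 0.0099
Iteration 2:
  x_1 = (-8 - (3)·-0.5139 - (-4)·0.0099) / (8) = -0.8023
  x_2 = (-5 - (-3)·-0.8023 - (-3)·0.0099) / (9) = -0.8197
  x_3 = (3 - (-1)·-0.8023 - (-4)·-0.8197) / (7) = -0.1544
Change: (0.0727, -0.3058, -0.1643) → max |·| = 0.3058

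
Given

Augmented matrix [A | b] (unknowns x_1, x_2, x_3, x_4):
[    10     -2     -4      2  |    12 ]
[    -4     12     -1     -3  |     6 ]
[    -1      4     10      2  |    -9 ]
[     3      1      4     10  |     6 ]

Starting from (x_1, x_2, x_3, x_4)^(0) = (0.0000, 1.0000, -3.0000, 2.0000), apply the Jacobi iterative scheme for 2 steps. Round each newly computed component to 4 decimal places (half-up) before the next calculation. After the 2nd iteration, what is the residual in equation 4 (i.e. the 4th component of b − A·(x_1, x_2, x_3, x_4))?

-2.1167

Iteration 1:
  x_1 = (12 - (-2)·1.0000 - (-4)·-3.0000 - (2)·2.0000) / (10) = -0.2000
  x_2 = (6 - (-4)·0.0000 - (-1)·-3.0000 - (-3)·2.0000) / (12) = 0.7500
  x_3 = (-9 - (-1)·0.0000 - (4)·1.0000 - (2)·2.0000) / (10) = -1.7000
  x_4 = (6 - (3)·0.0000 - (1)·1.0000 - (4)·-3.0000) / (10) = 1.7000
Iteration 2:
  x_1 = (12 - (-2)·0.7500 - (-4)·-1.7000 - (2)·1.7000) / (10) = 0.3300
  x_2 = (6 - (-4)·-0.2000 - (-1)·-1.7000 - (-3)·1.7000) / (12) = 0.7167
  x_3 = (-9 - (-1)·-0.2000 - (4)·0.7500 - (2)·1.7000) / (10) = -1.5600
  x_4 = (6 - (3)·-0.2000 - (1)·0.7500 - (4)·-1.7000) / (10) = 1.2650
Residual b − A·x = (1.3634, 0.9546, 1.5332, -2.1167)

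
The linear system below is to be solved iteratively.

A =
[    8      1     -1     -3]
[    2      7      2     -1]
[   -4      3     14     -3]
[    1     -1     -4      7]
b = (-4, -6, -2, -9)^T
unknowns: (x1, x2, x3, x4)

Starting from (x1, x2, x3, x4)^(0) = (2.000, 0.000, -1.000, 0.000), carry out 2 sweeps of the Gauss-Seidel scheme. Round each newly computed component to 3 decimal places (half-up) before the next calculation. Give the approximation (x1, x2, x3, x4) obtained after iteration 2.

(-1.001, -0.702, -0.576, -1.572)

Iteration 1:
  x1 = (-4 - (1)·0.000 - (-1)·-1.000 - (-3)·0.000) / (8) = -0.625
  x2 = (-6 - (2)·-0.625 - (2)·-1.000 - (-1)·0.000) / (7) = -0.393
  x3 = (-2 - (-4)·-0.625 - (3)·-0.393 - (-3)·0.000) / (14) = -0.237
  x4 = (-9 - (1)·-0.625 - (-1)·-0.393 - (-4)·-0.237) / (7) = -1.388
Iteration 2:
  x1 = (-4 - (1)·-0.393 - (-1)·-0.237 - (-3)·-1.388) / (8) = -1.001
  x2 = (-6 - (2)·-1.001 - (2)·-0.237 - (-1)·-1.388) / (7) = -0.702
  x3 = (-2 - (-4)·-1.001 - (3)·-0.702 - (-3)·-1.388) / (14) = -0.576
  x4 = (-9 - (1)·-1.001 - (-1)·-0.702 - (-4)·-0.576) / (7) = -1.572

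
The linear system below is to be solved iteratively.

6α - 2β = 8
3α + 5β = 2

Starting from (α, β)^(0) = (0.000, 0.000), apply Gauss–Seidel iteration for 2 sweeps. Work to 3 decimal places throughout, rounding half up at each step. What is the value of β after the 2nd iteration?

Iteration 1:
  α = (8 - (-2)·0.000) / (6) = 1.333
  β = (2 - (3)·1.333) / (5) = -0.400
Iteration 2:
  α = (8 - (-2)·-0.400) / (6) = 1.200
  β = (2 - (3)·1.200) / (5) = -0.320

-0.320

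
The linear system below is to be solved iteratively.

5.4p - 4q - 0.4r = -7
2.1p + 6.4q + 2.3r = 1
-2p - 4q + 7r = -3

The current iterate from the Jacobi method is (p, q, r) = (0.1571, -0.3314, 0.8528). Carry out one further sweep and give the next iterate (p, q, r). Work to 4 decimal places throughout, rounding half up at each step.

(-1.4786, -0.2018, -0.5731)

One sweep:
  p = (-7 - (-4)·-0.3314 - (-0.4)·0.8528) / (5.4) = -1.4786
  q = (1 - (2.1)·0.1571 - (2.3)·0.8528) / (6.4) = -0.2018
  r = (-3 - (-2)·0.1571 - (-4)·-0.3314) / (7) = -0.5731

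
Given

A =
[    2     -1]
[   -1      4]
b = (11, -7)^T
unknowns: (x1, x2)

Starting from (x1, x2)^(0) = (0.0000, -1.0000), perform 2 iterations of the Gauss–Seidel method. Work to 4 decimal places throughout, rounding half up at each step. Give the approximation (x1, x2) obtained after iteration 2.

(5.2500, -0.4375)

Iteration 1:
  x1 = (11 - (-1)·-1.0000) / (2) = 5.0000
  x2 = (-7 - (-1)·5.0000) / (4) = -0.5000
Iteration 2:
  x1 = (11 - (-1)·-0.5000) / (2) = 5.2500
  x2 = (-7 - (-1)·5.2500) / (4) = -0.4375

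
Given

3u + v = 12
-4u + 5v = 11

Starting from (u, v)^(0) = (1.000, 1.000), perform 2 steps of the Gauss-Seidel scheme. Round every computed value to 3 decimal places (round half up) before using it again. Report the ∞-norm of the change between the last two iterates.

1.378

Iteration 1:
  u = (12 - (1)·1.000) / (3) = 3.667
  v = (11 - (-4)·3.667) / (5) = 5.134
Iteration 2:
  u = (12 - (1)·5.134) / (3) = 2.289
  v = (11 - (-4)·2.289) / (5) = 4.031
Change: (-1.378, -1.103) → max |·| = 1.378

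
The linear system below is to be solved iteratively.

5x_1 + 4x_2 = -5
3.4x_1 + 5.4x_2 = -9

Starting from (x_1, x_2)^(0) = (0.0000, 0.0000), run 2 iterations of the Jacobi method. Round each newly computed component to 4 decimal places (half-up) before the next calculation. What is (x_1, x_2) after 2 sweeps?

Iteration 1:
  x_1 = (-5 - (4)·0.0000) / (5) = -1.0000
  x_2 = (-9 - (3.4)·0.0000) / (5.4) = -1.6667
Iteration 2:
  x_1 = (-5 - (4)·-1.6667) / (5) = 0.3334
  x_2 = (-9 - (3.4)·-1.0000) / (5.4) = -1.0370

(0.3334, -1.0370)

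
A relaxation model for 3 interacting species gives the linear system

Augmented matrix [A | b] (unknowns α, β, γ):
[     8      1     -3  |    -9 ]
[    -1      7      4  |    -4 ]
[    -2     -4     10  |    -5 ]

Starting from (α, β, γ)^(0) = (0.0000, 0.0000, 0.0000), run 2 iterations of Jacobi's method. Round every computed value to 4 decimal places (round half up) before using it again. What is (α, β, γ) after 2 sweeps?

(-1.2411, -0.4464, -0.9536)

Iteration 1:
  α = (-9 - (1)·0.0000 - (-3)·0.0000) / (8) = -1.1250
  β = (-4 - (-1)·0.0000 - (4)·0.0000) / (7) = -0.5714
  γ = (-5 - (-2)·0.0000 - (-4)·0.0000) / (10) = -0.5000
Iteration 2:
  α = (-9 - (1)·-0.5714 - (-3)·-0.5000) / (8) = -1.2411
  β = (-4 - (-1)·-1.1250 - (4)·-0.5000) / (7) = -0.4464
  γ = (-5 - (-2)·-1.1250 - (-4)·-0.5714) / (10) = -0.9536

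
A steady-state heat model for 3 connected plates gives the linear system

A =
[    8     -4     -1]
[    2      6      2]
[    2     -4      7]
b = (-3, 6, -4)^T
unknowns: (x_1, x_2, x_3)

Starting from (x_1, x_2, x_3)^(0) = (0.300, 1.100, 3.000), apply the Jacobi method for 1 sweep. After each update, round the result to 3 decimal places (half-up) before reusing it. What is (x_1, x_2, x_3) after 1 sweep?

(0.550, -0.100, -0.029)

Iteration 1:
  x_1 = (-3 - (-4)·1.100 - (-1)·3.000) / (8) = 0.550
  x_2 = (6 - (2)·0.300 - (2)·3.000) / (6) = -0.100
  x_3 = (-4 - (2)·0.300 - (-4)·1.100) / (7) = -0.029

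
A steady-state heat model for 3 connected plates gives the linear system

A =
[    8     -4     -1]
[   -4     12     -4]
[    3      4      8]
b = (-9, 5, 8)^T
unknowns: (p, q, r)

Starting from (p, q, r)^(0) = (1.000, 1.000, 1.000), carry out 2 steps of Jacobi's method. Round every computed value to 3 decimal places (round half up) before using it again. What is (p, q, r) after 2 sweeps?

(-0.568, 0.292, 0.646)

Iteration 1:
  p = (-9 - (-4)·1.000 - (-1)·1.000) / (8) = -0.500
  q = (5 - (-4)·1.000 - (-4)·1.000) / (12) = 1.083
  r = (8 - (3)·1.000 - (4)·1.000) / (8) = 0.125
Iteration 2:
  p = (-9 - (-4)·1.083 - (-1)·0.125) / (8) = -0.568
  q = (5 - (-4)·-0.500 - (-4)·0.125) / (12) = 0.292
  r = (8 - (3)·-0.500 - (4)·1.083) / (8) = 0.646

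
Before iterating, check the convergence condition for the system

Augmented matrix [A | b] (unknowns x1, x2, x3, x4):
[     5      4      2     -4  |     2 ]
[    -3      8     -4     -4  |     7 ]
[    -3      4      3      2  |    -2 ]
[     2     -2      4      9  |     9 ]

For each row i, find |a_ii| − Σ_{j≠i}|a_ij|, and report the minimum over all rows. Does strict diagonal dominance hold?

row 1: |5| − (4+2+4) = -5
row 2: |8| − (3+4+4) = -3
row 3: |3| − (3+4+2) = -6
row 4: |9| − (2+2+4) = 1
minimum over rows = -6 → not strictly diagonally dominant

-6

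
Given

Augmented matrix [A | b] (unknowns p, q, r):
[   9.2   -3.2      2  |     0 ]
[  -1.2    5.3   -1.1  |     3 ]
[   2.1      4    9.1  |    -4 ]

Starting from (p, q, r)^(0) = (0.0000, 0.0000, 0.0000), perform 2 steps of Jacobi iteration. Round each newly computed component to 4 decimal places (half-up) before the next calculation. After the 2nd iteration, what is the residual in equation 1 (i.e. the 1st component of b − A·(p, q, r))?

Iteration 1:
  p = (0 - (-3.2)·0.0000 - (2)·0.0000) / (9.2) = 0.0000
  q = (3 - (-1.2)·0.0000 - (-1.1)·0.0000) / (5.3) = 0.5660
  r = (-4 - (2.1)·0.0000 - (4)·0.0000) / (9.1) = -0.4396
Iteration 2:
  p = (0 - (-3.2)·0.5660 - (2)·-0.4396) / (9.2) = 0.2924
  q = (3 - (-1.2)·0.0000 - (-1.1)·-0.4396) / (5.3) = 0.4748
  r = (-4 - (2.1)·0.0000 - (4)·0.5660) / (9.1) = -0.6884
Residual b − A·x = (0.2061, 0.0772, -0.2488)

0.2061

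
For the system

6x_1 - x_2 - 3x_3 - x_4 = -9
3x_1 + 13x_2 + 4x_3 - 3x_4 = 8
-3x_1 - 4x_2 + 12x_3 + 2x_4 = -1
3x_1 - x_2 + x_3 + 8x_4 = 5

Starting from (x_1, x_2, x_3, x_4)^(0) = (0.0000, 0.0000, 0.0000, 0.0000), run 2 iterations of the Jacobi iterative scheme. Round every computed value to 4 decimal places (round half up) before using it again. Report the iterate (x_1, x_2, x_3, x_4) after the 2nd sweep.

Iteration 1:
  x_1 = (-9 - (-1)·0.0000 - (-3)·0.0000 - (-1)·0.0000) / (6) = -1.5000
  x_2 = (8 - (3)·0.0000 - (4)·0.0000 - (-3)·0.0000) / (13) = 0.6154
  x_3 = (-1 - (-3)·0.0000 - (-4)·0.0000 - (2)·0.0000) / (12) = -0.0833
  x_4 = (5 - (3)·0.0000 - (-1)·0.0000 - (1)·0.0000) / (8) = 0.6250
Iteration 2:
  x_1 = (-9 - (-1)·0.6154 - (-3)·-0.0833 - (-1)·0.6250) / (6) = -1.3349
  x_2 = (8 - (3)·-1.5000 - (4)·-0.0833 - (-3)·0.6250) / (13) = 1.1314
  x_3 = (-1 - (-3)·-1.5000 - (-4)·0.6154 - (2)·0.6250) / (12) = -0.3574
  x_4 = (5 - (3)·-1.5000 - (-1)·0.6154 - (1)·-0.0833) / (8) = 1.2748

(-1.3349, 1.1314, -0.3574, 1.2748)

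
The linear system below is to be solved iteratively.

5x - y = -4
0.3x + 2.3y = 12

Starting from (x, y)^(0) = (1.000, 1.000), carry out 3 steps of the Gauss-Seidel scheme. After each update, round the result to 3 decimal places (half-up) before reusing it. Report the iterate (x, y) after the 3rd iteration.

(0.237, 5.186)

Iteration 1:
  x = (-4 - (-1)·1.000) / (5) = -0.600
  y = (12 - (0.3)·-0.600) / (2.3) = 5.296
Iteration 2:
  x = (-4 - (-1)·5.296) / (5) = 0.259
  y = (12 - (0.3)·0.259) / (2.3) = 5.184
Iteration 3:
  x = (-4 - (-1)·5.184) / (5) = 0.237
  y = (12 - (0.3)·0.237) / (2.3) = 5.186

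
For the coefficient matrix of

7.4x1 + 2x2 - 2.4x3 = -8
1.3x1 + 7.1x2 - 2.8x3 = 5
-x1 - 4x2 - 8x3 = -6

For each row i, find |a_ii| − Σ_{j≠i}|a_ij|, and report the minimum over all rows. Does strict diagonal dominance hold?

3

row 1: |7.4| − (2+2.4) = 3
row 2: |7.1| − (1.3+2.8) = 3
row 3: |-8| − (1+4) = 3
minimum over rows = 3 → strictly diagonally dominant (convergence guaranteed)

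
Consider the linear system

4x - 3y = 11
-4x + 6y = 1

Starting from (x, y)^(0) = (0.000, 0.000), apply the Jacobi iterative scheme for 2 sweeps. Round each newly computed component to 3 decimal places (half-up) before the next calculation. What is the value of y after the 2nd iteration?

2.000

Iteration 1:
  x = (11 - (-3)·0.000) / (4) = 2.750
  y = (1 - (-4)·0.000) / (6) = 0.167
Iteration 2:
  x = (11 - (-3)·0.167) / (4) = 2.875
  y = (1 - (-4)·2.750) / (6) = 2.000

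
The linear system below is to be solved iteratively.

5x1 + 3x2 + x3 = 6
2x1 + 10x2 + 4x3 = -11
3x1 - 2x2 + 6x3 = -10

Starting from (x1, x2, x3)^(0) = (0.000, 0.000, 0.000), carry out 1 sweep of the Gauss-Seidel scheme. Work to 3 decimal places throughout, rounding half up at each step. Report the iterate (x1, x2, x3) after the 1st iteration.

(1.200, -1.340, -2.713)

Iteration 1:
  x1 = (6 - (3)·0.000 - (1)·0.000) / (5) = 1.200
  x2 = (-11 - (2)·1.200 - (4)·0.000) / (10) = -1.340
  x3 = (-10 - (3)·1.200 - (-2)·-1.340) / (6) = -2.713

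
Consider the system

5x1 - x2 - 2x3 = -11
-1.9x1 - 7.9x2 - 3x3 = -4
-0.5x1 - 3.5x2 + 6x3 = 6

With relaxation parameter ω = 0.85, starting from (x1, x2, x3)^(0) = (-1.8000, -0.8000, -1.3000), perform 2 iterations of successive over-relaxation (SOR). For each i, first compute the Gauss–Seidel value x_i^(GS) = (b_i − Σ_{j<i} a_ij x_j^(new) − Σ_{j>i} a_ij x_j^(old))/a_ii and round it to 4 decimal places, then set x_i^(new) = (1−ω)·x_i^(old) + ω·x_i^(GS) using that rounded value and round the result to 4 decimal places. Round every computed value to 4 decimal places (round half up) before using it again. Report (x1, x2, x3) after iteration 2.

(-1.6852, 0.6127, 1.1994)

Iteration 1:
  x1: GS value = (-11 - (-1)·-0.8000 - (-2)·-1.3000) / (5) = -2.8800;  x1 ← (1−ω)·-1.8000 + ω·-2.8800 = -2.7180
  x2: GS value = (-4 - (-1.9)·-2.7180 - (-3)·-1.3000) / (-7.9) = 1.6537;  x2 ← (1−ω)·-0.8000 + ω·1.6537 = 1.2856
  x3: GS value = (6 - (-0.5)·-2.7180 - (-3.5)·1.2856) / (6) = 1.5234;  x3 ← (1−ω)·-1.3000 + ω·1.5234 = 1.0999
Iteration 2:
  x1: GS value = (-11 - (-1)·1.2856 - (-2)·1.0999) / (5) = -1.5029;  x1 ← (1−ω)·-2.7180 + ω·-1.5029 = -1.6852
  x2: GS value = (-4 - (-1.9)·-1.6852 - (-3)·1.0999) / (-7.9) = 0.4939;  x2 ← (1−ω)·1.2856 + ω·0.4939 = 0.6127
  x3: GS value = (6 - (-0.5)·-1.6852 - (-3.5)·0.6127) / (6) = 1.2170;  x3 ← (1−ω)·1.0999 + ω·1.2170 = 1.1994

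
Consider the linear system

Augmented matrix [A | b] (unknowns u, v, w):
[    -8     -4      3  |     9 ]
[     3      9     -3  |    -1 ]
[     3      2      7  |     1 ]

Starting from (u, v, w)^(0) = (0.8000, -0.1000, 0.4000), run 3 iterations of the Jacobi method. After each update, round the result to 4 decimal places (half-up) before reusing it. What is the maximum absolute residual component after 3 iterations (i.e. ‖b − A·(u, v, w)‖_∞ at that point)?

1.3770

Iteration 1:
  u = (9 - (-4)·-0.1000 - (3)·0.4000) / (-8) = -0.9250
  v = (-1 - (3)·0.8000 - (-3)·0.4000) / (9) = -0.2444
  w = (1 - (3)·0.8000 - (2)·-0.1000) / (7) = -0.1714
Iteration 2:
  u = (9 - (-4)·-0.2444 - (3)·-0.1714) / (-8) = -1.0671
  v = (-1 - (3)·-0.9250 - (-3)·-0.1714) / (9) = 0.1401
  w = (1 - (3)·-0.9250 - (2)·-0.2444) / (7) = 0.6091
Iteration 3:
  u = (9 - (-4)·0.1401 - (3)·0.6091) / (-8) = -0.9666
  v = (-1 - (3)·-1.0671 - (-3)·0.6091) / (9) = 0.4476
  w = (1 - (3)·-1.0671 - (2)·0.1401) / (7) = 0.5602
Residual b − A·x = (1.3770, -0.4480, -0.9168); ∞-norm = 1.3770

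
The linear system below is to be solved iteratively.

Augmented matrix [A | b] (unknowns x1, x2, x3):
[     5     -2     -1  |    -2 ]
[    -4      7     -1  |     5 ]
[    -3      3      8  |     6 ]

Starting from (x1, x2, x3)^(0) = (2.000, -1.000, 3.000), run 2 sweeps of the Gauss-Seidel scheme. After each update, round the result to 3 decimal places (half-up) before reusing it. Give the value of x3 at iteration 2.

0.478

Iteration 1:
  x1 = (-2 - (-2)·-1.000 - (-1)·3.000) / (5) = -0.200
  x2 = (5 - (-4)·-0.200 - (-1)·3.000) / (7) = 1.029
  x3 = (6 - (-3)·-0.200 - (3)·1.029) / (8) = 0.289
Iteration 2:
  x1 = (-2 - (-2)·1.029 - (-1)·0.289) / (5) = 0.069
  x2 = (5 - (-4)·0.069 - (-1)·0.289) / (7) = 0.795
  x3 = (6 - (-3)·0.069 - (3)·0.795) / (8) = 0.478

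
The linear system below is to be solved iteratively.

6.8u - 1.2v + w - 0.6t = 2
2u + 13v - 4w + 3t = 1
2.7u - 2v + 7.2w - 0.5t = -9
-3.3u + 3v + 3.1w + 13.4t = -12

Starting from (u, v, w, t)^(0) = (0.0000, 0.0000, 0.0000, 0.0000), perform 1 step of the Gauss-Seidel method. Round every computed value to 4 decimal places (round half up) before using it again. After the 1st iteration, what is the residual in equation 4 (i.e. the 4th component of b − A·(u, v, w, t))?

-0.0004

Iteration 1:
  u = (2 - (-1.2)·0.0000 - (1)·0.0000 - (-0.6)·0.0000) / (6.8) = 0.2941
  v = (1 - (2)·0.2941 - (-4)·0.0000 - (3)·0.0000) / (13) = 0.0317
  w = (-9 - (2.7)·0.2941 - (-2)·0.0317 - (-0.5)·0.0000) / (7.2) = -1.3515
  t = (-12 - (-3.3)·0.2941 - (3)·0.0317 - (3.1)·-1.3515) / (13.4) = -0.5175
Residual b − A·x = (1.0792, -3.8538, -0.2586, -0.0004)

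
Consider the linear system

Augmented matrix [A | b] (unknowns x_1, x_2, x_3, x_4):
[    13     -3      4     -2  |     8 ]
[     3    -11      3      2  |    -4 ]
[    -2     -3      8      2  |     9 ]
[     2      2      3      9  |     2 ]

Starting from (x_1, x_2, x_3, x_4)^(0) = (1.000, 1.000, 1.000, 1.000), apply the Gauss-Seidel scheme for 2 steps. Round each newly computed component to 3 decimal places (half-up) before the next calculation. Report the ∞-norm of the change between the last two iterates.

0.380

Iteration 1:
  x_1 = (8 - (-3)·1.000 - (4)·1.000 - (-2)·1.000) / (13) = 0.692
  x_2 = (-4 - (3)·0.692 - (3)·1.000 - (2)·1.000) / (-11) = 1.007
  x_3 = (9 - (-2)·0.692 - (-3)·1.007 - (2)·1.000) / (8) = 1.426
  x_4 = (2 - (2)·0.692 - (2)·1.007 - (3)·1.426) / (9) = -0.631
Iteration 2:
  x_1 = (8 - (-3)·1.007 - (4)·1.426 - (-2)·-0.631) / (13) = 0.312
  x_2 = (-4 - (3)·0.312 - (3)·1.426 - (2)·-0.631) / (-11) = 0.723
  x_3 = (9 - (-2)·0.312 - (-3)·0.723 - (2)·-0.631) / (8) = 1.632
  x_4 = (2 - (2)·0.312 - (2)·0.723 - (3)·1.632) / (9) = -0.552
Change: (-0.380, -0.284, 0.206, 0.079) → max |·| = 0.380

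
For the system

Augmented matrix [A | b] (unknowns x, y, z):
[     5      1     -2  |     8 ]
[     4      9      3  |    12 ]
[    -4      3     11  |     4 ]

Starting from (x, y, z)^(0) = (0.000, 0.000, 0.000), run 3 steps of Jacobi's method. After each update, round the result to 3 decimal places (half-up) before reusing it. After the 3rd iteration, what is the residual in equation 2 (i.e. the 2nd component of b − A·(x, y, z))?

Iteration 1:
  x = (8 - (1)·0.000 - (-2)·0.000) / (5) = 1.600
  y = (12 - (4)·0.000 - (3)·0.000) / (9) = 1.333
  z = (4 - (-4)·0.000 - (3)·0.000) / (11) = 0.364
Iteration 2:
  x = (8 - (1)·1.333 - (-2)·0.364) / (5) = 1.479
  y = (12 - (4)·1.600 - (3)·0.364) / (9) = 0.501
  z = (4 - (-4)·1.600 - (3)·1.333) / (11) = 0.582
Iteration 3:
  x = (8 - (1)·0.501 - (-2)·0.582) / (5) = 1.733
  y = (12 - (4)·1.479 - (3)·0.582) / (9) = 0.482
  z = (4 - (-4)·1.479 - (3)·0.501) / (11) = 0.765
Residual b − A·x = (0.383, -1.565, 1.071)

-1.565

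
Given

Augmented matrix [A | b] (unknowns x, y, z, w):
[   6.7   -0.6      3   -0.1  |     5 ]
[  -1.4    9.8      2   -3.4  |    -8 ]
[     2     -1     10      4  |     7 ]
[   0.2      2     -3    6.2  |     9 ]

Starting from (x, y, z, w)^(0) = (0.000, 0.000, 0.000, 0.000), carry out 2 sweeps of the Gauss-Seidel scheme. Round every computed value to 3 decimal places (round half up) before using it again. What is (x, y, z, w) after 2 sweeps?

(0.496, -0.188, -0.174, 1.412)

Iteration 1:
  x = (5 - (-0.6)·0.000 - (3)·0.000 - (-0.1)·0.000) / (6.7) = 0.746
  y = (-8 - (-1.4)·0.746 - (2)·0.000 - (-3.4)·0.000) / (9.8) = -0.710
  z = (7 - (2)·0.746 - (-1)·-0.710 - (4)·0.000) / (10) = 0.480
  w = (9 - (0.2)·0.746 - (2)·-0.710 - (-3)·0.480) / (6.2) = 1.889
Iteration 2:
  x = (5 - (-0.6)·-0.710 - (3)·0.480 - (-0.1)·1.889) / (6.7) = 0.496
  y = (-8 - (-1.4)·0.496 - (2)·0.480 - (-3.4)·1.889) / (9.8) = -0.188
  z = (7 - (2)·0.496 - (-1)·-0.188 - (4)·1.889) / (10) = -0.174
  w = (9 - (0.2)·0.496 - (2)·-0.188 - (-3)·-0.174) / (6.2) = 1.412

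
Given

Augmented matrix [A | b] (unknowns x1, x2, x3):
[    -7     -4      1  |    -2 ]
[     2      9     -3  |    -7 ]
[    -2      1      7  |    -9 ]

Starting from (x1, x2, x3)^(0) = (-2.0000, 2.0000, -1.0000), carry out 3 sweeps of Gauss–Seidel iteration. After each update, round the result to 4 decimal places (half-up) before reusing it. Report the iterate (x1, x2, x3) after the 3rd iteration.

Iteration 1:
  x1 = (-2 - (-4)·2.0000 - (1)·-1.0000) / (-7) = -1.0000
  x2 = (-7 - (2)·-1.0000 - (-3)·-1.0000) / (9) = -0.8889
  x3 = (-9 - (-2)·-1.0000 - (1)·-0.8889) / (7) = -1.4444
Iteration 2:
  x1 = (-2 - (-4)·-0.8889 - (1)·-1.4444) / (-7) = 0.5873
  x2 = (-7 - (2)·0.5873 - (-3)·-1.4444) / (9) = -1.3898
  x3 = (-9 - (-2)·0.5873 - (1)·-1.3898) / (7) = -0.9194
Iteration 3:
  x1 = (-2 - (-4)·-1.3898 - (1)·-0.9194) / (-7) = 0.9485
  x2 = (-7 - (2)·0.9485 - (-3)·-0.9194) / (9) = -1.2950
  x3 = (-9 - (-2)·0.9485 - (1)·-1.2950) / (7) = -0.8297

(0.9485, -1.2950, -0.8297)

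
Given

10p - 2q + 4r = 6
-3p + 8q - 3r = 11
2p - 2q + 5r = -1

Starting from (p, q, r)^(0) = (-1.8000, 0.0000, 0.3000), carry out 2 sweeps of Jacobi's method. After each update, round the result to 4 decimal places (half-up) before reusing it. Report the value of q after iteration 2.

1.7500

Iteration 1:
  p = (6 - (-2)·0.0000 - (4)·0.3000) / (10) = 0.4800
  q = (11 - (-3)·-1.8000 - (-3)·0.3000) / (8) = 0.8125
  r = (-1 - (2)·-1.8000 - (-2)·0.0000) / (5) = 0.5200
Iteration 2:
  p = (6 - (-2)·0.8125 - (4)·0.5200) / (10) = 0.5545
  q = (11 - (-3)·0.4800 - (-3)·0.5200) / (8) = 1.7500
  r = (-1 - (2)·0.4800 - (-2)·0.8125) / (5) = -0.0670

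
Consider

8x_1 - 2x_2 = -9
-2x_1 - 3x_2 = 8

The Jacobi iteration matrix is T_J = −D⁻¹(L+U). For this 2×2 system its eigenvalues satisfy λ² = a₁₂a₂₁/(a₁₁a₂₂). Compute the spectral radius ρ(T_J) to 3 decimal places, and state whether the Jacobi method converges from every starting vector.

a₁₂a₂₁/(a₁₁a₂₂) = (-2)·(-2) / ((8)·(-3)) = -0.166667
ρ = √|-0.166667| = √0.166667 = 0.408
ρ < 1, so Jacobi converges

0.408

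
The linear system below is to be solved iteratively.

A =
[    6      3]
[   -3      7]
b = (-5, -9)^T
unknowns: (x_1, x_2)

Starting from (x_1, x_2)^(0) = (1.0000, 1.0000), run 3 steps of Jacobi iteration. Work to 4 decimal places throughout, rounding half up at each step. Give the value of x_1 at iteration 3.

0.0952

Iteration 1:
  x_1 = (-5 - (3)·1.0000) / (6) = -1.3333
  x_2 = (-9 - (-3)·1.0000) / (7) = -0.8571
Iteration 2:
  x_1 = (-5 - (3)·-0.8571) / (6) = -0.4048
  x_2 = (-9 - (-3)·-1.3333) / (7) = -1.8571
Iteration 3:
  x_1 = (-5 - (3)·-1.8571) / (6) = 0.0952
  x_2 = (-9 - (-3)·-0.4048) / (7) = -1.4592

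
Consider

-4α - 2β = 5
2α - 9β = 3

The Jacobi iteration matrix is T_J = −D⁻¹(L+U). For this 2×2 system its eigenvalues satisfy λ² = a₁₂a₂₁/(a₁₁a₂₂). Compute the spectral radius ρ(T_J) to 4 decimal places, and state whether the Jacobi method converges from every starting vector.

0.3333

a₁₂a₂₁/(a₁₁a₂₂) = (-2)·(2) / ((-4)·(-9)) = -0.111111
ρ = √|-0.111111| = √0.111111 = 0.3333
ρ < 1, so Jacobi converges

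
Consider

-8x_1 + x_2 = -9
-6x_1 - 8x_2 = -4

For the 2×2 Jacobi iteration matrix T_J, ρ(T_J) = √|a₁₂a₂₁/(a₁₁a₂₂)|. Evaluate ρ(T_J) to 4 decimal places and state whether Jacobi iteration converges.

0.3062

a₁₂a₂₁/(a₁₁a₂₂) = (1)·(-6) / ((-8)·(-8)) = -0.093750
ρ = √|-0.093750| = √0.093750 = 0.3062
ρ < 1, so Jacobi converges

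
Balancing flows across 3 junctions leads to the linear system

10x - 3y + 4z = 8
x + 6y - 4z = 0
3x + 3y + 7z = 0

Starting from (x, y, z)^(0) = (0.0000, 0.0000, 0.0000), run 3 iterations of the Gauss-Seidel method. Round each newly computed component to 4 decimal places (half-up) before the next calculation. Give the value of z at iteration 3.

Iteration 1:
  x = (8 - (-3)·0.0000 - (4)·0.0000) / (10) = 0.8000
  y = (0 - (1)·0.8000 - (-4)·0.0000) / (6) = -0.1333
  z = (0 - (3)·0.8000 - (3)·-0.1333) / (7) = -0.2857
Iteration 2:
  x = (8 - (-3)·-0.1333 - (4)·-0.2857) / (10) = 0.8743
  y = (0 - (1)·0.8743 - (-4)·-0.2857) / (6) = -0.3362
  z = (0 - (3)·0.8743 - (3)·-0.3362) / (7) = -0.2306
Iteration 3:
  x = (8 - (-3)·-0.3362 - (4)·-0.2306) / (10) = 0.7914
  y = (0 - (1)·0.7914 - (-4)·-0.2306) / (6) = -0.2856
  z = (0 - (3)·0.7914 - (3)·-0.2856) / (7) = -0.2168

-0.2168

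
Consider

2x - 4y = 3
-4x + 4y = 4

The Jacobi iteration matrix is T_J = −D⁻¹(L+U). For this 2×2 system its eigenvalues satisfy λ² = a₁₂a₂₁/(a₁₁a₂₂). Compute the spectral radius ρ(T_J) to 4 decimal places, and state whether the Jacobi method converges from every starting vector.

a₁₂a₂₁/(a₁₁a₂₂) = (-4)·(-4) / ((2)·(4)) = 2.000000
ρ = √|2.000000| = √2.000000 = 1.4142
ρ > 1, so Jacobi diverges

1.4142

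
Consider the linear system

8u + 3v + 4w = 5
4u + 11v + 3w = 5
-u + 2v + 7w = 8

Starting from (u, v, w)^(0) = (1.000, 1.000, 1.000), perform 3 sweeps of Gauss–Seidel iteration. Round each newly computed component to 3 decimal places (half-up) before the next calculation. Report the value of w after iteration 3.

Iteration 1:
  u = (5 - (3)·1.000 - (4)·1.000) / (8) = -0.250
  v = (5 - (4)·-0.250 - (3)·1.000) / (11) = 0.273
  w = (8 - (-1)·-0.250 - (2)·0.273) / (7) = 1.029
Iteration 2:
  u = (5 - (3)·0.273 - (4)·1.029) / (8) = 0.008
  v = (5 - (4)·0.008 - (3)·1.029) / (11) = 0.171
  w = (8 - (-1)·0.008 - (2)·0.171) / (7) = 1.095
Iteration 3:
  u = (5 - (3)·0.171 - (4)·1.095) / (8) = 0.013
  v = (5 - (4)·0.013 - (3)·1.095) / (11) = 0.151
  w = (8 - (-1)·0.013 - (2)·0.151) / (7) = 1.102

1.102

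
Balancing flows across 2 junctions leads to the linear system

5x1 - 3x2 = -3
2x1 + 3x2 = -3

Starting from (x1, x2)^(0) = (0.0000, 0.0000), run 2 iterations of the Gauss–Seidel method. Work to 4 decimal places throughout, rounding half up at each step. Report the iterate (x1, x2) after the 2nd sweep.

Iteration 1:
  x1 = (-3 - (-3)·0.0000) / (5) = -0.6000
  x2 = (-3 - (2)·-0.6000) / (3) = -0.6000
Iteration 2:
  x1 = (-3 - (-3)·-0.6000) / (5) = -0.9600
  x2 = (-3 - (2)·-0.9600) / (3) = -0.3600

(-0.9600, -0.3600)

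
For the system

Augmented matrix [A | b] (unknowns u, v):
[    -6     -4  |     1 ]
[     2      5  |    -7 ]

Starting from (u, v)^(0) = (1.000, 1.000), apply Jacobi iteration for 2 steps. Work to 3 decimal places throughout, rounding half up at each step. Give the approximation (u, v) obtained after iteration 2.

(1.033, -1.067)

Iteration 1:
  u = (1 - (-4)·1.000) / (-6) = -0.833
  v = (-7 - (2)·1.000) / (5) = -1.800
Iteration 2:
  u = (1 - (-4)·-1.800) / (-6) = 1.033
  v = (-7 - (2)·-0.833) / (5) = -1.067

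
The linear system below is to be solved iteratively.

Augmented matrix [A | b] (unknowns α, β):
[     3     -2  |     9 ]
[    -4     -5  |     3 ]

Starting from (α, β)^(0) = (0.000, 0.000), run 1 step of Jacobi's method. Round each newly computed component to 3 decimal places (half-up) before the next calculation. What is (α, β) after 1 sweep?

(3.000, -0.600)

Iteration 1:
  α = (9 - (-2)·0.000) / (3) = 3.000
  β = (3 - (-4)·0.000) / (-5) = -0.600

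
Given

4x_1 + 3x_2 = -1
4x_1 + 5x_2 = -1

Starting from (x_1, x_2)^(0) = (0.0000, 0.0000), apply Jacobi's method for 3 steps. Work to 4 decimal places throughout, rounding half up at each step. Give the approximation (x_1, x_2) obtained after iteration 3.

(-0.2500, -0.1200)

Iteration 1:
  x_1 = (-1 - (3)·0.0000) / (4) = -0.2500
  x_2 = (-1 - (4)·0.0000) / (5) = -0.2000
Iteration 2:
  x_1 = (-1 - (3)·-0.2000) / (4) = -0.1000
  x_2 = (-1 - (4)·-0.2500) / (5) = 0.0000
Iteration 3:
  x_1 = (-1 - (3)·0.0000) / (4) = -0.2500
  x_2 = (-1 - (4)·-0.1000) / (5) = -0.1200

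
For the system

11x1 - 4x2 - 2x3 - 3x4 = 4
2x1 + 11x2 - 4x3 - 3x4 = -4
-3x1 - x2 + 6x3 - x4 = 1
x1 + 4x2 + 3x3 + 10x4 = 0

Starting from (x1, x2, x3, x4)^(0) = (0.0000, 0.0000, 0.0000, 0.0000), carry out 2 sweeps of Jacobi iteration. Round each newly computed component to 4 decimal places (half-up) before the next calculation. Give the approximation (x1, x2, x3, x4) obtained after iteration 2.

(0.2617, -0.3691, 0.2879, 0.0591)

Iteration 1:
  x1 = (4 - (-4)·0.0000 - (-2)·0.0000 - (-3)·0.0000) / (11) = 0.3636
  x2 = (-4 - (2)·0.0000 - (-4)·0.0000 - (-3)·0.0000) / (11) = -0.3636
  x3 = (1 - (-3)·0.0000 - (-1)·0.0000 - (-1)·0.0000) / (6) = 0.1667
  x4 = (0 - (1)·0.0000 - (4)·0.0000 - (3)·0.0000) / (10) = 0.0000
Iteration 2:
  x1 = (4 - (-4)·-0.3636 - (-2)·0.1667 - (-3)·0.0000) / (11) = 0.2617
  x2 = (-4 - (2)·0.3636 - (-4)·0.1667 - (-3)·0.0000) / (11) = -0.3691
  x3 = (1 - (-3)·0.3636 - (-1)·-0.3636 - (-1)·0.0000) / (6) = 0.2879
  x4 = (0 - (1)·0.3636 - (4)·-0.3636 - (3)·0.1667) / (10) = 0.0591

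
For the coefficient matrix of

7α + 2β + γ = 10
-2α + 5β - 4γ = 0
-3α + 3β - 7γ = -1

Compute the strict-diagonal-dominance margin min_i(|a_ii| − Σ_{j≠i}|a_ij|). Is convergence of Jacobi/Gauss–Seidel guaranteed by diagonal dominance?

row 1: |7| − (2+1) = 4
row 2: |5| − (2+4) = -1
row 3: |-7| − (3+3) = 1
minimum over rows = -1 → not strictly diagonally dominant

-1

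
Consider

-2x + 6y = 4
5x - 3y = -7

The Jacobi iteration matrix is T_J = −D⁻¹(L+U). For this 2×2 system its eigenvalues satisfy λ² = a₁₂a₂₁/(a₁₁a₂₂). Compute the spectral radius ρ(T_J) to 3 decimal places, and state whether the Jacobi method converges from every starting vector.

a₁₂a₂₁/(a₁₁a₂₂) = (6)·(5) / ((-2)·(-3)) = 5.000000
ρ = √|5.000000| = √5.000000 = 2.236
ρ > 1, so Jacobi diverges

2.236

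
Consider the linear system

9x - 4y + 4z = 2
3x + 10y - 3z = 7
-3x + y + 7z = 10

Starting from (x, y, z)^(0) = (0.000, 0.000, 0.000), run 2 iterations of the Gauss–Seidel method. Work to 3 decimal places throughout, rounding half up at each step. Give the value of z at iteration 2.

1.204

Iteration 1:
  x = (2 - (-4)·0.000 - (4)·0.000) / (9) = 0.222
  y = (7 - (3)·0.222 - (-3)·0.000) / (10) = 0.633
  z = (10 - (-3)·0.222 - (1)·0.633) / (7) = 1.433
Iteration 2:
  x = (2 - (-4)·0.633 - (4)·1.433) / (9) = -0.133
  y = (7 - (3)·-0.133 - (-3)·1.433) / (10) = 1.170
  z = (10 - (-3)·-0.133 - (1)·1.170) / (7) = 1.204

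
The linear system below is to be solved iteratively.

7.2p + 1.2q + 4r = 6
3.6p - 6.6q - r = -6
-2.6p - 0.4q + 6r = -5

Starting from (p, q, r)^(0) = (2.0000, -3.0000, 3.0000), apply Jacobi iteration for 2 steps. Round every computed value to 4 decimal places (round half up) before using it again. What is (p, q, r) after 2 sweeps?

(0.6684, 0.7525, -0.8747)

Iteration 1:
  p = (6 - (1.2)·-3.0000 - (4)·3.0000) / (7.2) = -0.3333
  q = (-6 - (3.6)·2.0000 - (-1)·3.0000) / (-6.6) = 1.5455
  r = (-5 - (-2.6)·2.0000 - (-0.4)·-3.0000) / (6) = -0.1667
Iteration 2:
  p = (6 - (1.2)·1.5455 - (4)·-0.1667) / (7.2) = 0.6684
  q = (-6 - (3.6)·-0.3333 - (-1)·-0.1667) / (-6.6) = 0.7525
  r = (-5 - (-2.6)·-0.3333 - (-0.4)·1.5455) / (6) = -0.8747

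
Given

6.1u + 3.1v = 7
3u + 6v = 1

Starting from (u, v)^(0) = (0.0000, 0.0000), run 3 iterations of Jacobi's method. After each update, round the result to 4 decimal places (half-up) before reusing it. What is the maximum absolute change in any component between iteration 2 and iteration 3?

Iteration 1:
  u = (7 - (3.1)·0.0000) / (6.1) = 1.1475
  v = (1 - (3)·0.0000) / (6) = 0.1667
Iteration 2:
  u = (7 - (3.1)·0.1667) / (6.1) = 1.0628
  v = (1 - (3)·1.1475) / (6) = -0.4071
Iteration 3:
  u = (7 - (3.1)·-0.4071) / (6.1) = 1.3544
  v = (1 - (3)·1.0628) / (6) = -0.3647
Change: (0.2916, 0.0424) → max |·| = 0.2916

0.2916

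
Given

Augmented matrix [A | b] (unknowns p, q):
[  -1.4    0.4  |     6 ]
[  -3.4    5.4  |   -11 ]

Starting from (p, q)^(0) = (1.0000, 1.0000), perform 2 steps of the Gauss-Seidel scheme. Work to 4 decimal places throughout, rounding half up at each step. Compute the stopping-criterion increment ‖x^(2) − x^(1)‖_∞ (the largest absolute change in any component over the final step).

1.5873

Iteration 1:
  p = (6 - (0.4)·1.0000) / (-1.4) = -4.0000
  q = (-11 - (-3.4)·-4.0000) / (5.4) = -4.5556
Iteration 2:
  p = (6 - (0.4)·-4.5556) / (-1.4) = -5.5873
  q = (-11 - (-3.4)·-5.5873) / (5.4) = -5.5550
Change: (-1.5873, -0.9994) → max |·| = 1.5873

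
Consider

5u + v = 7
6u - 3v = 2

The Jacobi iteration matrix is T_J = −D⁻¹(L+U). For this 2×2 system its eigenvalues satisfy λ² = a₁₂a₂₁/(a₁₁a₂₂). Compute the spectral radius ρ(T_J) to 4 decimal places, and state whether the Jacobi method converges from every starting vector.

a₁₂a₂₁/(a₁₁a₂₂) = (1)·(6) / ((5)·(-3)) = -0.400000
ρ = √|-0.400000| = √0.400000 = 0.6325
ρ < 1, so Jacobi converges

0.6325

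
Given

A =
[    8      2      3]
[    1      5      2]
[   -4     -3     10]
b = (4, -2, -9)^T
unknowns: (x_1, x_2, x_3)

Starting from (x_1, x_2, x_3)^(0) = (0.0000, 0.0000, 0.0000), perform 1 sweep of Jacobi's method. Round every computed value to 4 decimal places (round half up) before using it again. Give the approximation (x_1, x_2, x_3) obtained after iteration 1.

Iteration 1:
  x_1 = (4 - (2)·0.0000 - (3)·0.0000) / (8) = 0.5000
  x_2 = (-2 - (1)·0.0000 - (2)·0.0000) / (5) = -0.4000
  x_3 = (-9 - (-4)·0.0000 - (-3)·0.0000) / (10) = -0.9000

(0.5000, -0.4000, -0.9000)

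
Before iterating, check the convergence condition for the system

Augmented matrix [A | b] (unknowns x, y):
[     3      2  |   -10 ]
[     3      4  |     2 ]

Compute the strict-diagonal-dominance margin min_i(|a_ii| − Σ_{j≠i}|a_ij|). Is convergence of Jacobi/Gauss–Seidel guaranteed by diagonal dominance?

row 1: |3| − (2) = 1
row 2: |4| − (3) = 1
minimum over rows = 1 → strictly diagonally dominant (convergence guaranteed)

1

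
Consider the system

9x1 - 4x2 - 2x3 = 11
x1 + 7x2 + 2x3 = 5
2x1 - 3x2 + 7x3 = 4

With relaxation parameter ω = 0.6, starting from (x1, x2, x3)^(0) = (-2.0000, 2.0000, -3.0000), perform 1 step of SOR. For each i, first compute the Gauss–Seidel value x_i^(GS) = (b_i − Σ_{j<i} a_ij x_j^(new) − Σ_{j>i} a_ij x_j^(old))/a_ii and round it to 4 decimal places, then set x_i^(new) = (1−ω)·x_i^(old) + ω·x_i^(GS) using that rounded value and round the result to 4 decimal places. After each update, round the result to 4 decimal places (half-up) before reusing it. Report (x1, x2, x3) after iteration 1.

Iteration 1:
  x1: GS value = (11 - (-4)·2.0000 - (-2)·-3.0000) / (9) = 1.4444;  x1 ← (1−ω)·-2.0000 + ω·1.4444 = 0.0666
  x2: GS value = (5 - (1)·0.0666 - (2)·-3.0000) / (7) = 1.5619;  x2 ← (1−ω)·2.0000 + ω·1.5619 = 1.7371
  x3: GS value = (4 - (2)·0.0666 - (-3)·1.7371) / (7) = 1.2969;  x3 ← (1−ω)·-3.0000 + ω·1.2969 = -0.4219

(0.0666, 1.7371, -0.4219)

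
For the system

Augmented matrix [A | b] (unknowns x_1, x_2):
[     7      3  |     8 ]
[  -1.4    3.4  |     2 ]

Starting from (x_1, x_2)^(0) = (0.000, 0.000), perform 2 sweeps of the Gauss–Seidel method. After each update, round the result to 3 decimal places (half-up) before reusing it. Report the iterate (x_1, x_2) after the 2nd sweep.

(0.689, 0.872)

Iteration 1:
  x_1 = (8 - (3)·0.000) / (7) = 1.143
  x_2 = (2 - (-1.4)·1.143) / (3.4) = 1.059
Iteration 2:
  x_1 = (8 - (3)·1.059) / (7) = 0.689
  x_2 = (2 - (-1.4)·0.689) / (3.4) = 0.872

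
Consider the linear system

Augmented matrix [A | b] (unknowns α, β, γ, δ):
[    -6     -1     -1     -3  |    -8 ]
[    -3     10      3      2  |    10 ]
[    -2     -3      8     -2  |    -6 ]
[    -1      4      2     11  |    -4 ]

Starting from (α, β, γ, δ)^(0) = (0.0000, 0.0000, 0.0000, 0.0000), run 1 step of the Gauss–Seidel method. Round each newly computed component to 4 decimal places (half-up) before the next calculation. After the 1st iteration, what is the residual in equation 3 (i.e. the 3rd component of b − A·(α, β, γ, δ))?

-1.5422

Iteration 1:
  α = (-8 - (-1)·0.0000 - (-1)·0.0000 - (-3)·0.0000) / (-6) = 1.3333
  β = (10 - (-3)·1.3333 - (3)·0.0000 - (2)·0.0000) / (10) = 1.4000
  γ = (-6 - (-2)·1.3333 - (-3)·1.4000 - (-2)·0.0000) / (8) = 0.1083
  δ = (-4 - (-1)·1.3333 - (4)·1.4000 - (2)·0.1083) / (11) = -0.7712
Residual b − A·x = (-0.8055, 1.2174, -1.5422, -0.0001)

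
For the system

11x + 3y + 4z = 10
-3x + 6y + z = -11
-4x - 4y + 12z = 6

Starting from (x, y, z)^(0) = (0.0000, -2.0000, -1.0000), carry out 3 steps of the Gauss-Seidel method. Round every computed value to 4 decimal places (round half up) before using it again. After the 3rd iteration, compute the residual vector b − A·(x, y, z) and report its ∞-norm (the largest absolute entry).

1.9941

Iteration 1:
  x = (10 - (3)·-2.0000 - (4)·-1.0000) / (11) = 1.8182
  y = (-11 - (-3)·1.8182 - (1)·-1.0000) / (6) = -0.7576
  z = (6 - (-4)·1.8182 - (-4)·-0.7576) / (12) = 0.8535
Iteration 2:
  x = (10 - (3)·-0.7576 - (4)·0.8535) / (11) = 0.8053
  y = (-11 - (-3)·0.8053 - (1)·0.8535) / (6) = -1.5729
  z = (6 - (-4)·0.8053 - (-4)·-1.5729) / (12) = 0.2441
Iteration 3:
  x = (10 - (3)·-1.5729 - (4)·0.2441) / (11) = 1.2493
  y = (-11 - (-3)·1.2493 - (1)·0.2441) / (6) = -1.2494
  z = (6 - (-4)·1.2493 - (-4)·-1.2494) / (12) = 0.5000
Residual b − A·x = (-1.9941, -0.2557, -0.0004); ∞-norm = 1.9941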